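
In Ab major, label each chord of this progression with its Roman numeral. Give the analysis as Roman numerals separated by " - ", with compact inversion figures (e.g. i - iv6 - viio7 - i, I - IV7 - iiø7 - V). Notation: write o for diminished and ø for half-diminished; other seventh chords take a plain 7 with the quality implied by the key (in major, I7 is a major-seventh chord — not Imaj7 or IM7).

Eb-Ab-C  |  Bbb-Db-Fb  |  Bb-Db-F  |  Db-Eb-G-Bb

Eb-Ab-C: root Ab is the tonic; major triad there is I64.
Bbb-Db-Fb is non-diatonic — a major triad on the lowered supertonic (Bbb): the Neapolitan chord, bII.
Bb-Db-F: root Bb is the supertonic; minor triad there is ii.
Db-Eb-G-Bb: dominant seventh chord on Eb = scale degree 5 → V42.

I64 - bII - ii - V42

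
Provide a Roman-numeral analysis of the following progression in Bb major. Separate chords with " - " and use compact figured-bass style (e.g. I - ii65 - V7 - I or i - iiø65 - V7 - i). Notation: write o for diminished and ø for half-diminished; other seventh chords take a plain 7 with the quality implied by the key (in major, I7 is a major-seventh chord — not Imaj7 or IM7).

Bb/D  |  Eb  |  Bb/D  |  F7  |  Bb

Bb/D: root Bb is the tonic; major triad there is I6.
Eb: root Eb is the subdominant; major triad there is IV.
Bb/D: major triad on Bb = scale degree 1 → I6.
F7 has root F, degree 5 in Bb major, so V7.
Bb: major triad on Bb = scale degree 1 → I.

I6 - IV - I6 - V7 - I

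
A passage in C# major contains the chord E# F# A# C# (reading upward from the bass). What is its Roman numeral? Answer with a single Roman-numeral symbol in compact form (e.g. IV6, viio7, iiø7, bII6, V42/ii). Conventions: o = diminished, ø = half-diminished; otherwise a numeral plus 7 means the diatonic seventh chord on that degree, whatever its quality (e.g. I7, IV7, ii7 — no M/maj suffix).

IV42

The pitches F#-A#-C#-E# form a major seventh chord rooted on F#.
F# is scale degree 4 in C# major, and a major seventh chord on that degree is written IV7.
With E# in the bass the chord is in third inversion, so the figured bass is 42.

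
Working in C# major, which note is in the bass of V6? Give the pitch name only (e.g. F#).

B#

V in C# major has root G#; the chord is G#-B#-D#.
The figure 6 means first inversion — the third is in the bass.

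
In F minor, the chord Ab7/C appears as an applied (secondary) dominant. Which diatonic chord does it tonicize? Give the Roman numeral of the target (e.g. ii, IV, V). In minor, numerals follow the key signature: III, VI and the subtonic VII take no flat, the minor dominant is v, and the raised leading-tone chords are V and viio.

VI

The chord is a dominant seventh chord on Ab.
A dominant resolves down a perfect fifth: Ab → Db. In F minor, Db is scale degree 6, i.e. VI.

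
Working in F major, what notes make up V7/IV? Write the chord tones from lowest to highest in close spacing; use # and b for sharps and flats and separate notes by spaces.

F A C Eb

The slash means an applied dominant: we want the dominant of IV. In F major, IV is Bb major, and its dominant is built on F.
Building a dominant seventh chord on F gives F-A-C-Eb.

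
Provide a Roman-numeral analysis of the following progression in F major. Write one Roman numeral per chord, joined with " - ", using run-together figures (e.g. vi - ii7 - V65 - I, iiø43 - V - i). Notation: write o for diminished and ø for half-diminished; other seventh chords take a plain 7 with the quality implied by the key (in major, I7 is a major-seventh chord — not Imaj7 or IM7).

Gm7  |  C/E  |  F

ii7 - V6 - I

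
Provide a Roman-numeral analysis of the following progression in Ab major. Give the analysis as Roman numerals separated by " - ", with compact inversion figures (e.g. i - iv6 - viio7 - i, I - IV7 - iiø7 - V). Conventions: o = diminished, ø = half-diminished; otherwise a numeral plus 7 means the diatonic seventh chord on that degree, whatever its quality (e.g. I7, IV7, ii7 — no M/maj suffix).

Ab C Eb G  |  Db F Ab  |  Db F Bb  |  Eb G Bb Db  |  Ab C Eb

I7 - IV - ii6 - V7 - I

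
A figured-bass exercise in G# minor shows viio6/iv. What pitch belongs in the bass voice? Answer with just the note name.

The applied chord viio6/iv is rooted on B#: B#-D#-F#.
The figure 6 means first inversion — the third is in the bass.

D#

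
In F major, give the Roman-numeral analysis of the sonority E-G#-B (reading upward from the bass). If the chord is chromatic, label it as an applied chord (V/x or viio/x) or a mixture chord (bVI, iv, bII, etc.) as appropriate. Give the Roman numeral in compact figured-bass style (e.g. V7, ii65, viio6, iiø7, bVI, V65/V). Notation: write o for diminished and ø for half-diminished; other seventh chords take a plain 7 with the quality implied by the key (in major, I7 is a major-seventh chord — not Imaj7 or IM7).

V/iii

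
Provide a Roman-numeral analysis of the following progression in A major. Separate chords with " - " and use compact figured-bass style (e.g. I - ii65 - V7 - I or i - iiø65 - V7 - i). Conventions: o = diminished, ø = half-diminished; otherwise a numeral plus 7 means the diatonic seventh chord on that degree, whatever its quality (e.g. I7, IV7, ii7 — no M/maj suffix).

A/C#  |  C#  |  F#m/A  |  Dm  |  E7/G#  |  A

I6 - V/vi - vi6 - iv - V65 - I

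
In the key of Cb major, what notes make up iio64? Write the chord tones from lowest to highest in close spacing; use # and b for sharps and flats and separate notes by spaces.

Abb Db Fb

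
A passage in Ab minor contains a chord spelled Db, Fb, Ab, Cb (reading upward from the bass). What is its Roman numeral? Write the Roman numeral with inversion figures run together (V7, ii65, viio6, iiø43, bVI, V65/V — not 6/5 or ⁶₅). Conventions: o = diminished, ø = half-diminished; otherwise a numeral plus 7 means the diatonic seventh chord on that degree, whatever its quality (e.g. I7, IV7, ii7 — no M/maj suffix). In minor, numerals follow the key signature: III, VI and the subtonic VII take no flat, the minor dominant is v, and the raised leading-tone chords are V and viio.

iv7

The pitches Db-Fb-Ab-Cb form a minor seventh chord rooted on Db.
Db is scale degree 4 in Ab minor, and a minor seventh chord on that degree is written iv7.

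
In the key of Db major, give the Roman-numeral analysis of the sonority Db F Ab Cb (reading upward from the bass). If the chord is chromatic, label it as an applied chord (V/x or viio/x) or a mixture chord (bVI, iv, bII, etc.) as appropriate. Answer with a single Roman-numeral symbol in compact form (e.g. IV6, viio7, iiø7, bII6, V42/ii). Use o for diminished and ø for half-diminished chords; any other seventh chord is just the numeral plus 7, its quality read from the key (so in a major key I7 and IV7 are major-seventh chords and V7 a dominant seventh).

V7/IV

Stacked in thirds the chord is Db-F-Ab-Cb: a dominant seventh chord on Db.
Db is not a diatonic chord root with this quality in Db major, but it lies a perfect fifth above Gb (IV), so the chord functions as an applied dominant of IV.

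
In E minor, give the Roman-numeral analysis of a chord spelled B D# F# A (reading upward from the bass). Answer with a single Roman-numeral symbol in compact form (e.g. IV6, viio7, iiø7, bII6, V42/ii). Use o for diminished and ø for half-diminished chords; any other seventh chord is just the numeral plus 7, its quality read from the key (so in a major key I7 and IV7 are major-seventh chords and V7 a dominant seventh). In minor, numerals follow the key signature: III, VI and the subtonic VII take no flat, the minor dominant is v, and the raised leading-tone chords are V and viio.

V7

Stacked in thirds the chord is B-D#-F#-A: a dominant seventh chord on B.
B is scale degree 5 in E minor, and a dominant seventh chord on that degree is written V7.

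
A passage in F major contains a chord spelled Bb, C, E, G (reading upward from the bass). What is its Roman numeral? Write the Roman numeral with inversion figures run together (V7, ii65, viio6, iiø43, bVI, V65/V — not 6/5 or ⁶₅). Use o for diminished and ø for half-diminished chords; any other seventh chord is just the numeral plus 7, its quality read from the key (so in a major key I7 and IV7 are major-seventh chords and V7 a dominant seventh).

V42

The pitches C-E-G-Bb form a dominant seventh chord rooted on C.
In F major, C is the dominant; the diatonic dominant seventh chord there is V7.
With Bb in the bass the chord is in third inversion, so the figured bass is 42.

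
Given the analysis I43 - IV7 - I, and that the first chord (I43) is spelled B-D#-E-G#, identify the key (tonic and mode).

E major

The chord Emaj7/B is a major seventh chord rooted on E; its label is I43.
If E is scale degree 1 and the mode makes that degree carry a major seventh chord, the tonic is E and the mode is major.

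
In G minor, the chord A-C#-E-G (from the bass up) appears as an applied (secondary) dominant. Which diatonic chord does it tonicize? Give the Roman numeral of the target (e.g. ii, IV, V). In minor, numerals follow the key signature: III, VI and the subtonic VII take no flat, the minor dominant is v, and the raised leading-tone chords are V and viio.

V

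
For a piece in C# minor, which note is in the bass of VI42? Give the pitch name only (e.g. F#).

G#

VI in C# minor has root A; the chord is A-C#-E-G#.
The figure 42 means third inversion — the seventh is in the bass.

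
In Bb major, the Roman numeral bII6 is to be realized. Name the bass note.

Eb

bII in Bb major has root Cb; the chord is Cb-Eb-Gb.
The figure 6 means first inversion — the third is in the bass.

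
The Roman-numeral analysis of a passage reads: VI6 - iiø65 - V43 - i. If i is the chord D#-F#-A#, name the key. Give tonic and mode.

D# minor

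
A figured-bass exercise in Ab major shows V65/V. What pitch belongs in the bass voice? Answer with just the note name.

D

The applied chord V65/V is rooted on Bb: Bb-D-F-Ab.
The figure 65 means first inversion — the third is in the bass.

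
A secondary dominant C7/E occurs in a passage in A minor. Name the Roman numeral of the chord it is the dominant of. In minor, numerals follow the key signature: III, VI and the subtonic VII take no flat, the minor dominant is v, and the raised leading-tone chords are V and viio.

VI

The chord is a dominant seventh chord on C.
A dominant resolves down a perfect fifth: C → F. In A minor, F is scale degree 6, i.e. VI.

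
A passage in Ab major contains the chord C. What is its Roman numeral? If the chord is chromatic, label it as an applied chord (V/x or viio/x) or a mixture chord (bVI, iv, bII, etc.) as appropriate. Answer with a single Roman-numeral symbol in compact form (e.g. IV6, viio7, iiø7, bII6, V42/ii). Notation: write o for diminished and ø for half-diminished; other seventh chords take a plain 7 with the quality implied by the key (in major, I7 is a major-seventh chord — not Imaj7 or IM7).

V/vi

Stacked in thirds the chord is C-E-G: a major triad on C.
C is not a diatonic chord root with this quality in Ab major, but it lies a perfect fifth above F (vi), so the chord functions as an applied dominant of vi.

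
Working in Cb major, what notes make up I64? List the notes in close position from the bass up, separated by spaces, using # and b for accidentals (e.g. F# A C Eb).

Gb Cb Eb

In Cb major, scale degree 1 is Cb, and the diatonic chord built there is a major triad.
That chord is spelled Cb-Eb-Gb.
The figured bass 64 indicates second inversion, placing the fifth (Gb) in the bass: Gb-Cb-Eb.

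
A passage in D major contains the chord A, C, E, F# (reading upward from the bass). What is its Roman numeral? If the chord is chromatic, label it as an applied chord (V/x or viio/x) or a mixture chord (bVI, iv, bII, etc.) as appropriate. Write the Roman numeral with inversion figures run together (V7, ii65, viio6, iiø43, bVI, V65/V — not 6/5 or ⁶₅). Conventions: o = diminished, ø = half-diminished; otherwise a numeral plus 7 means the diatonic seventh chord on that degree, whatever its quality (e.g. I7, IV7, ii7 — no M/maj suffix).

viiø65/IV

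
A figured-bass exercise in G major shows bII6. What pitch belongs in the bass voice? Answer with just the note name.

C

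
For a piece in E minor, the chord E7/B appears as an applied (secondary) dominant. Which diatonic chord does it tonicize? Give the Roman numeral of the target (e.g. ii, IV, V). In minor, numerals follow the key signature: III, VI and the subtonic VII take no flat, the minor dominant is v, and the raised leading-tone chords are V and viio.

iv

The chord is a dominant seventh chord on E.
A dominant resolves down a perfect fifth: E → A. In E minor, A is scale degree 4, i.e. iv.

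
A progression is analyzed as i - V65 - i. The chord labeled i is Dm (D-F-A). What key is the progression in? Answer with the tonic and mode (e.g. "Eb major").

D minor

The chord Dm is a minor triad rooted on D; its label is i.
If D is scale degree 1 and the mode makes that degree carry a minor triad, the tonic is D and the mode is minor.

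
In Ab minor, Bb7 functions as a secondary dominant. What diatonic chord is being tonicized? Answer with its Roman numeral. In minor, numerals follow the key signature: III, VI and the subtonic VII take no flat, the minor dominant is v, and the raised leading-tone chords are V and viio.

V

The chord is a dominant seventh chord on Bb.
A dominant resolves down a perfect fifth: Bb → Eb. In Ab minor, Eb is scale degree 5, i.e. V.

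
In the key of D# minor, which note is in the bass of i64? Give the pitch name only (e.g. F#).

i in D# minor has root D#; the chord is D#-F#-A#.
The figure 64 means second inversion — the fifth is in the bass.

A#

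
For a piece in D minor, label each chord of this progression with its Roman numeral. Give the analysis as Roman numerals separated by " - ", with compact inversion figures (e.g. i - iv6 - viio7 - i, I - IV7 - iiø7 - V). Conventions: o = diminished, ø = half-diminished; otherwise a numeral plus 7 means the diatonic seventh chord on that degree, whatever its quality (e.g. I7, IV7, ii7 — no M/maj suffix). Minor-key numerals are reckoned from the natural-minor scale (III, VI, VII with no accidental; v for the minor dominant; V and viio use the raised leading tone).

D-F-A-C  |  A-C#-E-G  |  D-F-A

i7 - V7 - i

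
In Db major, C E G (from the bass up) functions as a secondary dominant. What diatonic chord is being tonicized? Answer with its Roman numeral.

iii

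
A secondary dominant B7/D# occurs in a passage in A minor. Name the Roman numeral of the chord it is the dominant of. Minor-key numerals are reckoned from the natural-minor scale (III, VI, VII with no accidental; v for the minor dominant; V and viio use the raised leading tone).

The chord is a dominant seventh chord on B.
A dominant resolves down a perfect fifth: B → E. In A minor, E is scale degree 5, i.e. V.

V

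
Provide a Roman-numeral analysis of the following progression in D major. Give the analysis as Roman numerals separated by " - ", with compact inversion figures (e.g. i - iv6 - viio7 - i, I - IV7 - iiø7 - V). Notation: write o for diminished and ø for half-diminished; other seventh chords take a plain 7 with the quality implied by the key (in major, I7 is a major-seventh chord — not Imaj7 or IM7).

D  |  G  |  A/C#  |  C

D: root D is the tonic; major triad there is I.
G has root G, degree 4 in D major, so IV.
A/C#: root A is the dominant; major triad there is V6.
C: C with this quality isn't in the key; it's bVII, borrowed from the parallel minor.

I - IV - V6 - bVII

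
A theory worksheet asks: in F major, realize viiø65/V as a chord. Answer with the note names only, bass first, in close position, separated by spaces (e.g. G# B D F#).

viiø65/V is a secondary leading-tone chord. The target V is C in F major; the applied chord is rooted a semitone below, on B.
Building a half-diminished seventh chord on B gives B-D-F-A.
With the 65 figure the chord is in first inversion; from the bass D upward in close position it reads D-F-A-B.

D F A B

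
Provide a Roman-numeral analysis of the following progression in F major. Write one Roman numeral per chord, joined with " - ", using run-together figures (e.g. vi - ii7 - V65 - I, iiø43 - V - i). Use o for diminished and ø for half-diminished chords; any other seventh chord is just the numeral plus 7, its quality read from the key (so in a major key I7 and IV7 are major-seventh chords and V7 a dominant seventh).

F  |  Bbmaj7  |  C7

I - IV7 - V7

F: root F is the tonic; major triad there is I.
Bbmaj7: major seventh chord on Bb = scale degree 4 → IV7.
C7: dominant seventh chord on C = scale degree 5 → V7.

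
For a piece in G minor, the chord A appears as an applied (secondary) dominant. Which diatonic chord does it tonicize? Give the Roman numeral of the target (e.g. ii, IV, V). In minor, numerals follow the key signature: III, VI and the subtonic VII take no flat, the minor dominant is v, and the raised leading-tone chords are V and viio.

V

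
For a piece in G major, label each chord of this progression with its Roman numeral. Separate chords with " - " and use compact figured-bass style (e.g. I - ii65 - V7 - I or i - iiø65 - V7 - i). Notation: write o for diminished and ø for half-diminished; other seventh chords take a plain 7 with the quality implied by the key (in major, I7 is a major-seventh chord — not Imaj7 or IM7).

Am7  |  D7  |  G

ii7 - V7 - I

Am7 has root A, degree 2 in G major, so ii7.
D7 has root D, degree 5 in G major, so V7.
G: root G is the tonic; major triad there is I.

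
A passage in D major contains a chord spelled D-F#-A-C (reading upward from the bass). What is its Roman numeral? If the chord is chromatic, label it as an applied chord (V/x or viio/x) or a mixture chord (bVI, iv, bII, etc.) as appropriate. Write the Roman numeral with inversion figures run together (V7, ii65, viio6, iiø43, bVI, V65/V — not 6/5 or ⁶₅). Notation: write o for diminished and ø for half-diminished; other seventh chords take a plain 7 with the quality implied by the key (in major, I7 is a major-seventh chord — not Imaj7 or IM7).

Stacked in thirds the chord is D-F#-A-C: a dominant seventh chord on D.
D is not a diatonic chord root with this quality in D major, but it lies a perfect fifth above G (IV), so the chord functions as an applied dominant of IV.

V7/IV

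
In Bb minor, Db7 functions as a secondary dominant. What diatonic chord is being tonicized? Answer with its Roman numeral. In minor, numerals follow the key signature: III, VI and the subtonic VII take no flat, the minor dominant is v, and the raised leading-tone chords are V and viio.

VI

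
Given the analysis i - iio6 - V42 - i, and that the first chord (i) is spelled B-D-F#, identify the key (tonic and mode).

B minor

i is given as B-D-F# — a minor triad with root B.
If B is scale degree 1 and the mode makes that degree carry a minor triad, the tonic is B and the mode is minor.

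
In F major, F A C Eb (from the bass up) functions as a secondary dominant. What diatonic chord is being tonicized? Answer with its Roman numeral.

IV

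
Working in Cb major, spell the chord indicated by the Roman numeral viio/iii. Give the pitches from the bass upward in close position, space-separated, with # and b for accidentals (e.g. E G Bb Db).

D F Ab

viio/iii is a secondary leading-tone chord. The target iii is Eb in Cb major; the applied chord is rooted a semitone below, on D.
Building a diminished triad on D gives D-F-Ab.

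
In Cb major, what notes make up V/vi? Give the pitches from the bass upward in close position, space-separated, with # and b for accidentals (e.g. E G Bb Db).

Eb G Bb

V/vi is a secondary dominant — the dominant triad of vi. vi in Cb major is Ab, so the applied chord's root is Eb, a perfect fifth above.
Building a major triad on Eb gives Eb-G-Bb.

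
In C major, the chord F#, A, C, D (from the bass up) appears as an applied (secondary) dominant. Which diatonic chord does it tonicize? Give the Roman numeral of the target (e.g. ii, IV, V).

The chord is a dominant seventh chord on D.
A dominant resolves down a perfect fifth: D → G. In C major, G is scale degree 5, i.e. V.

V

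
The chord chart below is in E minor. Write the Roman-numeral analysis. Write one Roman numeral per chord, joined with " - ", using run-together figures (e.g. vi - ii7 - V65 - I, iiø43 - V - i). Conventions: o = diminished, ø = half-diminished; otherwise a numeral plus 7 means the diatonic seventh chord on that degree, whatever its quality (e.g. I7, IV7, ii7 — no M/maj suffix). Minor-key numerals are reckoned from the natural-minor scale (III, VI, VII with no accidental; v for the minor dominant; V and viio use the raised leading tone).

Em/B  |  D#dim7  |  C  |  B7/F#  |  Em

i64 - viio7 - VI - V43 - i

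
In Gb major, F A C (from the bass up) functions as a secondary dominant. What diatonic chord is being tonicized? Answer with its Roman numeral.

The chord is a major triad on F.
A dominant resolves down a perfect fifth: F → Bb. In Gb major, Bb is scale degree 3, i.e. iii.

iii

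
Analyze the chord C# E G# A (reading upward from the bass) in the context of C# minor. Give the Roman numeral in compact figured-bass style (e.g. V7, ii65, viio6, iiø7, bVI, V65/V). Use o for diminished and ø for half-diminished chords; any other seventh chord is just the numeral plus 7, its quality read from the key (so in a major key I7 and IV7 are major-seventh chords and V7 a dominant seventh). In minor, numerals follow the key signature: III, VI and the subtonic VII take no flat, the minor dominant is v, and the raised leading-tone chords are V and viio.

The pitches A-C#-E-G# form a major seventh chord rooted on A.
A is scale degree 6 in C# minor, and a major seventh chord on that degree is written VI7.
With C# in the bass the chord is in first inversion, so the figured bass is 65.

VI65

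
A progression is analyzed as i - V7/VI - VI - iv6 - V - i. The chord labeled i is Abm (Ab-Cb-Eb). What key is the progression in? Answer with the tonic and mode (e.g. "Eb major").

i is given as Ab-Cb-Eb — a minor triad with root Ab.
If Ab is scale degree 1 and the mode makes that degree carry a minor triad, the tonic is Ab and the mode is minor.

Ab minor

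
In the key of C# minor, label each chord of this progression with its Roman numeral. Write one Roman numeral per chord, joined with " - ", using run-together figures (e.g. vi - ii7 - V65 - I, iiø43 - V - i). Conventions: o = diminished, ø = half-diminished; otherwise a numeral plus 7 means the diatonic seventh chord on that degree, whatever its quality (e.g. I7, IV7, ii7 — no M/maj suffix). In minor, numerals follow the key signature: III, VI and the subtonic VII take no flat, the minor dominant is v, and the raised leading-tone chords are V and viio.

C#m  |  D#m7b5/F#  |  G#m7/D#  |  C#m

i - iiø65 - v43 - i

C#m: minor triad on C# = scale degree 1 → i.
D#m7b5/F#: root D# is the supertonic; half-diminished seventh chord there is iiø65.
G#m7/D#: root G# is the dominant; minor seventh chord there is v43.
C#m: minor triad on C# = scale degree 1 → i.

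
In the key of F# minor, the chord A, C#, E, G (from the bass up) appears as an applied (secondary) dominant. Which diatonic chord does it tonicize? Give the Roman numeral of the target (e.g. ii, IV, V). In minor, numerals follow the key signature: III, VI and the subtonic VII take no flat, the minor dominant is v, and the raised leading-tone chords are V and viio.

VI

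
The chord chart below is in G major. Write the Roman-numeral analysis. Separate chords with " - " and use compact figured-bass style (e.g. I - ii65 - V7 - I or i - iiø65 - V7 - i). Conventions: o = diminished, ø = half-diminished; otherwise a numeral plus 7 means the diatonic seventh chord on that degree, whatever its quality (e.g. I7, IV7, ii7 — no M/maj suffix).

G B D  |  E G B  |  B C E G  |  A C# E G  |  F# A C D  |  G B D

G-B-D: major triad on G = scale degree 1 → I.
E-G-B: minor triad on E = scale degree 6 → vi.
B-C-E-G has root C, degree 4 in G major, so IV42.
A-C#-E-G: a dominant seventh chord on A, the applied dominant of V → V7/V.
F#-A-C-D: root D is the dominant; dominant seventh chord there is V65.
G-B-D: root G is the tonic; major triad there is I.

I - vi - IV42 - V7/V - V65 - I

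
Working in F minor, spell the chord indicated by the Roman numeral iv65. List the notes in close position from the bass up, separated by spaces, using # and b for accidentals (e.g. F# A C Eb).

Db F Ab Bb

The numeral's case and figure indicate a minor seventh chord. In F minor its root, the subdominant, is Bb.
Stacking thirds from Bb gives Bb-Db-F-Ab.
The figured bass 65 indicates first inversion, placing the third (Db) in the bass: Db-F-Ab-Bb.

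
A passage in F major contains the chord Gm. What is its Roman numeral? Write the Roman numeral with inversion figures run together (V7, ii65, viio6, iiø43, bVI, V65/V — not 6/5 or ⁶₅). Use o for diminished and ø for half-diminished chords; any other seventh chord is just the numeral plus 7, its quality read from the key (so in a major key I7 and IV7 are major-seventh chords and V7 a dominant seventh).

Stacked in thirds the chord is G-Bb-D: a minor triad on G.
In F major, G is the supertonic; the diatonic minor triad there is ii.

ii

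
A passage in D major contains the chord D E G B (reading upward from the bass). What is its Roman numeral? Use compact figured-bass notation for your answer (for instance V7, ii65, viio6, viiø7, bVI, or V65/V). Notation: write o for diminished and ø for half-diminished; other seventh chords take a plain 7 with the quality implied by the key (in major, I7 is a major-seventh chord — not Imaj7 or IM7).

ii42

Stacked in thirds the chord is E-G-B-D: a minor seventh chord on E.
E is scale degree 2 in D major, and a minor seventh chord on that degree is written ii7.
With D in the bass the chord is in third inversion, so the figured bass is 42.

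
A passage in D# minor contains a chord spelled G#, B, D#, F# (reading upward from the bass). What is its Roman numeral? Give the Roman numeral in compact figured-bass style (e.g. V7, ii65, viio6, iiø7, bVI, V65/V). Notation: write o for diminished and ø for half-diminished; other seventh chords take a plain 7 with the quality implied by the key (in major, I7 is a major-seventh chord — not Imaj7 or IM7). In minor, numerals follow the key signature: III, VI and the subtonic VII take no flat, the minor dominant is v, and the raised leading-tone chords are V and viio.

Stacked in thirds the chord is G#-B-D#-F#: a minor seventh chord on G#.
In D# minor, G# is the subdominant; the diatonic minor seventh chord there is iv7.

iv7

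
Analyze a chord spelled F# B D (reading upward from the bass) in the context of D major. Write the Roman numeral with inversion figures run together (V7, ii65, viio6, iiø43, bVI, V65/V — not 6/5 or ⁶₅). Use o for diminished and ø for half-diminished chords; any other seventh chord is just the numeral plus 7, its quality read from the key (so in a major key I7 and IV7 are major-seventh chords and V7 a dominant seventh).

vi64

The pitches B-D-F# form a minor triad rooted on B.
In D major, B is the submediant; the diatonic minor triad there is vi.
With F# in the bass the chord is in second inversion, so the figured bass is 64.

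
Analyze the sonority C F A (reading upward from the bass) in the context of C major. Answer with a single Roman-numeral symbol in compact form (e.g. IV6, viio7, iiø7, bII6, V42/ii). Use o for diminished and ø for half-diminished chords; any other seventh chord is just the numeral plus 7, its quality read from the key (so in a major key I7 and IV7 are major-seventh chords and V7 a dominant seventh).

IV64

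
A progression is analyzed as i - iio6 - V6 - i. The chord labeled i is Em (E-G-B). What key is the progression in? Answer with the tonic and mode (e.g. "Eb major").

E minor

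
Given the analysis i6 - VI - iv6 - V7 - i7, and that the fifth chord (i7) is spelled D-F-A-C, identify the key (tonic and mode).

D minor

i7 is given as D-F-A-C — a minor seventh chord with root D.
If D is scale degree 1 and the mode makes that degree carry a minor seventh chord, the tonic is D and the mode is minor.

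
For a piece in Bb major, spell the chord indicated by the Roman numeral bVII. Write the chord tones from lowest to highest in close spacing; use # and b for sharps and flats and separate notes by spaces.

bVII is a major triad on the lowered seventh degree (the subtonic), borrowed from the parallel minor. In Bb major that root is Ab.
So the chord is Ab-C-Eb, a major triad.

Ab C Eb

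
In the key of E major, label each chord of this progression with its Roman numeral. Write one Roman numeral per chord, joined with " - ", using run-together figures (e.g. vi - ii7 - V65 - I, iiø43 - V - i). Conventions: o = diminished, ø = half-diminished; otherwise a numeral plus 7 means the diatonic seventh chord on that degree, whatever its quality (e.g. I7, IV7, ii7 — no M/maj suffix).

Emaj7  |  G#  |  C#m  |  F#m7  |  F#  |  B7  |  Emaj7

Emaj7: major seventh chord on E = scale degree 1 → I7.
G# is the secondary dominant of vi (major triad on G#): V/vi.
C#m: minor triad on C# = scale degree 6 → vi.
F#m7 has root F#, degree 2 in E major, so ii7.
F#: chromatic; F# is V of V, so V/V.
B7: dominant seventh chord on B = scale degree 5 → V7.
Emaj7: root E is the tonic; major seventh chord there is I7.

I7 - V/vi - vi - ii7 - V/V - V7 - I7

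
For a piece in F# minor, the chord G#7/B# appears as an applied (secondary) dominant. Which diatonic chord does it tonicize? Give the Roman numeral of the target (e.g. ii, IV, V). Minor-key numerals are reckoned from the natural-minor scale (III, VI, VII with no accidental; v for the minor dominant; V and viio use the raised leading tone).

V

The chord is a dominant seventh chord on G#.
A dominant resolves down a perfect fifth: G# → C#. In F# minor, C# is scale degree 5, i.e. V.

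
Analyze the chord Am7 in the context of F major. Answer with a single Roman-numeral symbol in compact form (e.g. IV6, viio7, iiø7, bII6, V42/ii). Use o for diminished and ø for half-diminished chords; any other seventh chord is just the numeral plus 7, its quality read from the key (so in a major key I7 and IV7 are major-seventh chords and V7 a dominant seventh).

iii7

Stacked in thirds the chord is A-C-E-G: a minor seventh chord on A.
A is scale degree 3 in F major, and a minor seventh chord on that degree is written iii7.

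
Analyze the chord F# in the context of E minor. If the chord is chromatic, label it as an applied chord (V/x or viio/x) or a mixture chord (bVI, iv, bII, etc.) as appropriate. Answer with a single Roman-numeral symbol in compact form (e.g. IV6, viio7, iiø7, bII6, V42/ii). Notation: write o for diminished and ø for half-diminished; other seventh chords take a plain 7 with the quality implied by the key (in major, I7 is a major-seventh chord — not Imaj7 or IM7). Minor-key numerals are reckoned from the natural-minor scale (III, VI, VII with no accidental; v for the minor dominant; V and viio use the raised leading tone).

The pitches F#-A#-C# form a major triad rooted on F#.
F# is not a diatonic chord root with this quality in E minor, but it lies a perfect fifth above B (V), so the chord functions as an applied dominant of V.

V/V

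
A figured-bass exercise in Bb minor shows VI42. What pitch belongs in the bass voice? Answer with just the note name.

VI in Bb minor has root Gb; the chord is Gb-Bb-Db-F.
The figure 42 means third inversion — the seventh is in the bass.

F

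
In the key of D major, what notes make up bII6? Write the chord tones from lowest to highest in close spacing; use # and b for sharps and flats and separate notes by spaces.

G Bb Eb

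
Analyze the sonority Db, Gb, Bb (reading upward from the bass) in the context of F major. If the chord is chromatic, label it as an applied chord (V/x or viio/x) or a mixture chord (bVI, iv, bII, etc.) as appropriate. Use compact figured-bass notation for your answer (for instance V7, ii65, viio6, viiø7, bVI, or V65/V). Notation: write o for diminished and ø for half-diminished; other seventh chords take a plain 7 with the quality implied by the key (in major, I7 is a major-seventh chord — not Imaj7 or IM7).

bII64

Stacked in thirds the chord is Gb-Bb-Db: a major triad on Gb.
Gb is the lowered second degree of F major (diatonic 2 would be G). This is the Neapolitan chord — a major triad on the lowered second degree.
With Db in the bass the chord is in second inversion, so the figured bass is 64.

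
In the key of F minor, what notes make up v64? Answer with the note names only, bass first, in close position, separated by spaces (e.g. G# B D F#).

In F minor, scale degree 5 is C, and the diatonic chord built there is a minor triad.
Stacking thirds from C gives C-Eb-G.
With the 64 figure the chord is in second inversion; from the bass G upward in close position it reads G-C-Eb.

G C Eb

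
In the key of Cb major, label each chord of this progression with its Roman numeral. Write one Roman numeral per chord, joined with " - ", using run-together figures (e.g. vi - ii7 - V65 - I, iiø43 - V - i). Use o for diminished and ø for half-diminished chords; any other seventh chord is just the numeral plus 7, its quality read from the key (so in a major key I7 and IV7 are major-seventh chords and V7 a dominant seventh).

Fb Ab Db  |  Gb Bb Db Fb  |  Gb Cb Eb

Fb-Ab-Db: root Db is the supertonic; minor triad there is ii6.
Gb-Bb-Db-Fb: dominant seventh chord on Gb = scale degree 5 → V7.
Gb-Cb-Eb: major triad on Cb = scale degree 1 → I64.

ii6 - V7 - I64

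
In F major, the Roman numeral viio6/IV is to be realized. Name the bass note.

The applied chord viio6/IV is rooted on A: A-C-Eb.
The figure 6 means first inversion — the third is in the bass.

C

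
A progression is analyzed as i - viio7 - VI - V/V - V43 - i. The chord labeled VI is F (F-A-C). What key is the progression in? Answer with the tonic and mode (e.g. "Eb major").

VI is given as F-A-C — a major triad with root F.
If F is scale degree 6 and the mode makes that degree carry a major triad, the tonic is A and the mode is minor.

A minor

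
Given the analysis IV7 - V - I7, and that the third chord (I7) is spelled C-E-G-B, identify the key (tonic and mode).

I7 is given as C-E-G-B — a major seventh chord with root C.
If C is scale degree 1 and the mode makes that degree carry a major seventh chord, the tonic is C and the mode is major.

C major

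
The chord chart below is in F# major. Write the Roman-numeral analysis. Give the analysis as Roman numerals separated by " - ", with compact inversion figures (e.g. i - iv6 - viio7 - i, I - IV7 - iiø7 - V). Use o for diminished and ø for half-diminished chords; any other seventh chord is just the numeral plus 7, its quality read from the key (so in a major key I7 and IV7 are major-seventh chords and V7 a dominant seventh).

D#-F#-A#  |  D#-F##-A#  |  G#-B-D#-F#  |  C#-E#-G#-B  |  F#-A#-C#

vi - V/ii - ii7 - V7 - I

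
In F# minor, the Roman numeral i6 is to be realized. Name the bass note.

A

i in F# minor has root F#; the chord is F#-A-C#.
The figure 6 means first inversion — the third is in the bass.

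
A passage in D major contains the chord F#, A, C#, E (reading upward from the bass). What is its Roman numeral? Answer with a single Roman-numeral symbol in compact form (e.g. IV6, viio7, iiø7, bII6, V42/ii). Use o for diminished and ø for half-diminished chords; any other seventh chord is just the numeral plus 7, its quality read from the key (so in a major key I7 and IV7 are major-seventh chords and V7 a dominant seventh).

Stacked in thirds the chord is F#-A-C#-E: a minor seventh chord on F#.
In D major, F# is the mediant; the diatonic minor seventh chord there is iii7.

iii7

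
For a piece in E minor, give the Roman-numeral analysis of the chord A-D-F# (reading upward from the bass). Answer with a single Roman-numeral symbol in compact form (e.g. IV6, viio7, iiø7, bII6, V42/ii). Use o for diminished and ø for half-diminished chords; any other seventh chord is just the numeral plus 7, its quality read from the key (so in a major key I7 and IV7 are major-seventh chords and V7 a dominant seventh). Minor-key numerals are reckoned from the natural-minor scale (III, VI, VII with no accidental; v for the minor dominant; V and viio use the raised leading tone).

VII64

The pitches D-F#-A form a major triad rooted on D.
D is scale degree 7 in E minor, and a major triad on that degree is written VII.
With A in the bass the chord is in second inversion, so the figured bass is 64.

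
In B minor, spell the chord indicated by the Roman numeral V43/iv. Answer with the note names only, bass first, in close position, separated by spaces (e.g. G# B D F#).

F# A B D#

The slash means an applied dominant: we want the dominant of iv. In B minor, iv is E minor, and its dominant is built on B.
Building a dominant seventh chord on B gives B-D#-F#-A.
With the 43 figure the chord is in second inversion; from the bass F# upward in close position it reads F#-A-B-D#.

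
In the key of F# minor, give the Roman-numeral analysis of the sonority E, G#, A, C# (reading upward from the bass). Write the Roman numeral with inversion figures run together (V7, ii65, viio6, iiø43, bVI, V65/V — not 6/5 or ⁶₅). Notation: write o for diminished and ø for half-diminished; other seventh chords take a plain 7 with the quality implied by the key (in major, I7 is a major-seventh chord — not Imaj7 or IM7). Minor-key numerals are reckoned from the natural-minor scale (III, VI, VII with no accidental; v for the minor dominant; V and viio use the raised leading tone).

III43

The pitches A-C#-E-G# form a major seventh chord rooted on A.
In F# minor, A is the mediant; the diatonic major seventh chord there is III7.
With E in the bass the chord is in second inversion, so the figured bass is 43.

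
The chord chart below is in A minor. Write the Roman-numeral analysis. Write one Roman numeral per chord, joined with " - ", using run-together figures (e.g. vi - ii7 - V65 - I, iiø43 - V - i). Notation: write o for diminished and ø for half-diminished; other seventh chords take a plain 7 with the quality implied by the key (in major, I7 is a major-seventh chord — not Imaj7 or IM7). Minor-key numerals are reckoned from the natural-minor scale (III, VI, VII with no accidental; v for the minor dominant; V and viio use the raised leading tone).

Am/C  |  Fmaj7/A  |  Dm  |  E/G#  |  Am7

i6 - VI65 - iv - V6 - i7

Am/C: root A is the tonic; minor triad there is i6.
Fmaj7/A has root F, degree 6 in A minor, so VI65.
Dm: minor triad on D = scale degree 4 → iv.
E/G#: root E is the dominant; major triad there is V6.
Am7: minor seventh chord on A = scale degree 1 → i7.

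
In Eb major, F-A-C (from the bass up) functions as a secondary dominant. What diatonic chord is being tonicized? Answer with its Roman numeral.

The chord is a major triad on F.
A dominant resolves down a perfect fifth: F → Bb. In Eb major, Bb is scale degree 5, i.e. V.

V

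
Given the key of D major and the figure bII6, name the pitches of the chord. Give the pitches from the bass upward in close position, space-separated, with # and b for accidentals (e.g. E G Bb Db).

G Bb Eb

Scale degree 2 in D major is E; lowering it a half step gives Eb. bII6 is the Neapolitan sixth — a major triad on the lowered second degree, here in its customary first inversion.
So the chord is Eb-G-Bb.
With the 6 figure the chord is in first inversion; from the bass G upward in close position it reads G-Bb-Eb.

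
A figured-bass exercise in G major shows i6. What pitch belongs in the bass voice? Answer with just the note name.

Bb

i in G major has root G; the chord is G-Bb-D.
The figure 6 means first inversion — the third is in the bass.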